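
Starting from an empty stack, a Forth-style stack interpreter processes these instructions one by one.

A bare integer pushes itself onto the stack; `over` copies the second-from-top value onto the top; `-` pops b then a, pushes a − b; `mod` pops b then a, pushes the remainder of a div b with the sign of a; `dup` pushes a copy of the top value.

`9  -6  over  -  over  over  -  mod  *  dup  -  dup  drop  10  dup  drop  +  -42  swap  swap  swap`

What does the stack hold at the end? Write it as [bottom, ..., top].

[-42, 10]

9     9
-6    9 -6
over  9 -6 9
-     9 -15
over  9 -15 9
over  9 -15 9 -15
-     9 -15 24
mod   9 -15
*     -135
dup   -135 -135
-     0
dup   0 0
drop  0
10    0 10
dup   0 10 10
drop  0 10
+     10
-42   10 -42
swap  -42 10
swap  10 -42
swap  -42 10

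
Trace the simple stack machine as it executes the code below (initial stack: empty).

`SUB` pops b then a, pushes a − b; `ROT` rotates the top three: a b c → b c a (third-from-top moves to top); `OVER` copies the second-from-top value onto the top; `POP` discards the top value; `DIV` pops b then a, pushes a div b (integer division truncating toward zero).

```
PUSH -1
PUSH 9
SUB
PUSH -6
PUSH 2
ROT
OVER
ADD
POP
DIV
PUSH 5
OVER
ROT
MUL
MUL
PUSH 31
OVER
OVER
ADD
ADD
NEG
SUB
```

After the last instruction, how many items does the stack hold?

PUSH -1 -> -1
PUSH 9  -> -1 9
SUB     -> -10
PUSH -6 -> -10 -6
PUSH 2  -> -10 -6 2
ROT     -> -6 2 -10
OVER    -> -6 2 -10 2
ADD     -> -6 2 -8
POP     -> -6 2
DIV     -> -3
PUSH 5  -> -3 5
OVER    -> -3 5 -3
ROT     -> 5 -3 -3
MUL     -> 5 9
MUL     -> 45
PUSH 31 -> 45 31
OVER    -> 45 31 45
OVER    -> 45 31 45 31
ADD     -> 45 31 76
ADD     -> 45 107
NEG     -> 45 -107
SUB     -> 152

1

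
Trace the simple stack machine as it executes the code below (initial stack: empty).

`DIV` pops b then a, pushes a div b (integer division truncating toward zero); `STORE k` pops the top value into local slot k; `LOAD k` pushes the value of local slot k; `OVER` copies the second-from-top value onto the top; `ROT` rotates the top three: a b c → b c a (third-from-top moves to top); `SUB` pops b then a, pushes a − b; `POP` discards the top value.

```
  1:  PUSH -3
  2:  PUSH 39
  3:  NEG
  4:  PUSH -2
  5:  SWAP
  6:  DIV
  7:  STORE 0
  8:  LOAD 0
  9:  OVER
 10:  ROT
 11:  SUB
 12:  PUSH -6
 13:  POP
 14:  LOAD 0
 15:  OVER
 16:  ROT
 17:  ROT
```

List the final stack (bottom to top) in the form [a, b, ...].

PUSH -3  -3
PUSH 39  -3 39
NEG      -3 -39
PUSH -2  -3 -39 -2
SWAP     -3 -2 -39
DIV      -3 0
STORE 0  -3
LOAD 0   -3 0
OVER     -3 0 -3
ROT      0 -3 -3
SUB      0 0
PUSH -6  0 0 -6
POP      0 0
LOAD 0   0 0 0
OVER     0 0 0 0
ROT      0 0 0 0
ROT      0 0 0 0

[0, 0, 0, 0]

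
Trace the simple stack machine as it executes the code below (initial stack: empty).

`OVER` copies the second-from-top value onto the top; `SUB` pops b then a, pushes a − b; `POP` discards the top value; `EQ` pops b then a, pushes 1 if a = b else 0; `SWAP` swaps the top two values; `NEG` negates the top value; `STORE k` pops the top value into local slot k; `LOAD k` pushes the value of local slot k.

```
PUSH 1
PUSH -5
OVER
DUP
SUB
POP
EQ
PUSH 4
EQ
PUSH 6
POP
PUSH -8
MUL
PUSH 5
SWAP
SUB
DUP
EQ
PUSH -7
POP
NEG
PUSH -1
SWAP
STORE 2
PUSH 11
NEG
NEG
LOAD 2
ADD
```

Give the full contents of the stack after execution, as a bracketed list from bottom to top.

PUSH 1   1
PUSH -5  1 -5
OVER     1 -5 1
DUP      1 -5 1 1
SUB      1 -5 0
POP      1 -5
EQ       0
PUSH 4   0 4
EQ       0
PUSH 6   0 6
POP      0
PUSH -8  0 -8
MUL      0
PUSH 5   0 5
SWAP     5 0
SUB      5
DUP      5 5
EQ       1
PUSH -7  1 -7
POP      1
NEG      -1
PUSH -1  -1 -1
SWAP     -1 -1
STORE 2  -1
PUSH 11  -1 11
NEG      -1 -11
NEG      -1 11
LOAD 2   -1 11 -1
ADD      -1 10

[-1, 10]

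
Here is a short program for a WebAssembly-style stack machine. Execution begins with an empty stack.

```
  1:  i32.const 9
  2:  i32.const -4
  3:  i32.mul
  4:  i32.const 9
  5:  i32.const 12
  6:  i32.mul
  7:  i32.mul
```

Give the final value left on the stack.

-3888

i32.const 9  → [9]
i32.const -4 → [9, -4]
i32.mul      → [-36]
i32.const 9  → [-36, 9]
i32.const 12 → [-36, 9, 12]
i32.mul      → [-36, 108]
i32.mul      → [-3888]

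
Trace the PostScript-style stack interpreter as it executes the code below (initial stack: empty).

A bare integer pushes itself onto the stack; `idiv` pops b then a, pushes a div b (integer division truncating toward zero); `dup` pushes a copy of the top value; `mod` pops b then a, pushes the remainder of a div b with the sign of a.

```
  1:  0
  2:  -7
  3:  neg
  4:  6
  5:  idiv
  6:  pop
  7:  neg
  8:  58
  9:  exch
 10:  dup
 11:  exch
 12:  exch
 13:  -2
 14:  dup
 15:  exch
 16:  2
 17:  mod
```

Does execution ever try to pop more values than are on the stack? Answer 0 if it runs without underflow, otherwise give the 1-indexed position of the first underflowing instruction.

0    : 0
-7   : 0 -7
neg  : 0 7
6    : 0 7 6
idiv : 0 1
pop  : 0
neg  : 0
58   : 0 58
exch : 58 0
dup  : 58 0 0
exch : 58 0 0
exch : 58 0 0
-2   : 58 0 0 -2
dup  : 58 0 0 -2 -2
exch : 58 0 0 -2 -2
2    : 58 0 0 -2 -2 2
mod  : 58 0 0 -2 0

0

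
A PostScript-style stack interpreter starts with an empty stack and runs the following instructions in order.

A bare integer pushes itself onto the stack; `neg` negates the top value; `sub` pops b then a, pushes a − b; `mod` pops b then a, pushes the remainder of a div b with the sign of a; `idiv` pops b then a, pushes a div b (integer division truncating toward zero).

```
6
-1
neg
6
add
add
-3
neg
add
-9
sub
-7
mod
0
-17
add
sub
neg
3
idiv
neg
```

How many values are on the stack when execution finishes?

6     6
-1    6 -1
neg   6 1
6     6 1 6
add   6 7
add   13
-3    13 -3
neg   13 3
add   16
-9    16 -9
sub   25
-7    25 -7
mod   4
0     4 0
-17   4 0 -17
add   4 -17
sub   21
neg   -21
3     -21 3
idiv  -7
neg   7

1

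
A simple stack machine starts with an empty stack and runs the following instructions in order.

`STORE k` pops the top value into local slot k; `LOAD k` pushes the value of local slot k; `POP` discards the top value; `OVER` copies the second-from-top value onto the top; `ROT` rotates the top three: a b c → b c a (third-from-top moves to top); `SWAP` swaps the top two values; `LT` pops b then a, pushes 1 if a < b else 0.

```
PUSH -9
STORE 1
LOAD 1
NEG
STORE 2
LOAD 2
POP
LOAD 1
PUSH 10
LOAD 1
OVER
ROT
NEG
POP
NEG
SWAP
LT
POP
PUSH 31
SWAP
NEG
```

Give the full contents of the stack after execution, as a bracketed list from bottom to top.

PUSH -9 -> -9
STORE 1 -> (empty)
LOAD 1  -> -9
NEG     -> 9
STORE 2 -> (empty)
LOAD 2  -> 9
POP     -> (empty)
LOAD 1  -> -9
PUSH 10 -> -9 10
LOAD 1  -> -9 10 -9
OVER    -> -9 10 -9 10
ROT     -> -9 -9 10 10
NEG     -> -9 -9 10 -10
POP     -> -9 -9 10
NEG     -> -9 -9 -10
SWAP    -> -9 -10 -9
LT      -> -9 1
POP     -> -9
PUSH 31 -> -9 31
SWAP    -> 31 -9
NEG     -> 31 9

[31, 9]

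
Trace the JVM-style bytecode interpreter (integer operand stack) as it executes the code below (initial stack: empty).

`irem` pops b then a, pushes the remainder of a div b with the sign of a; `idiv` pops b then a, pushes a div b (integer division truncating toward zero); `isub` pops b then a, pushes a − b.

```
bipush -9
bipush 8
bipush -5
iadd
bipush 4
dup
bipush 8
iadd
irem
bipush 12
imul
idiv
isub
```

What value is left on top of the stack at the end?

bipush -9 : [-9]
bipush 8  : [-9, 8]
bipush -5 : [-9, 8, -5]
iadd      : [-9, 3]
bipush 4  : [-9, 3, 4]
dup       : [-9, 3, 4, 4]
bipush 8  : [-9, 3, 4, 4, 8]
iadd      : [-9, 3, 4, 12]
irem      : [-9, 3, 4]
bipush 12 : [-9, 3, 4, 12]
imul      : [-9, 3, 48]
idiv      : [-9, 0]
isub      : [-9]

-9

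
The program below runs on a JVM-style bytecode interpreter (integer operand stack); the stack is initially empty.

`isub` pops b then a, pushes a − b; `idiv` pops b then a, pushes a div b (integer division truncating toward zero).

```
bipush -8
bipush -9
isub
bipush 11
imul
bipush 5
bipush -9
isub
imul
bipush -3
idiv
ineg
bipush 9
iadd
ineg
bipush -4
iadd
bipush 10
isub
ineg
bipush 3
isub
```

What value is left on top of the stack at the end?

71

bipush -8  [-8]
bipush -9  [-8, -9]
isub       [1]
bipush 11  [1, 11]
imul       [11]
bipush 5   [11, 5]
bipush -9  [11, 5, -9]
isub       [11, 14]
imul       [154]
bipush -3  [154, -3]
idiv       [-51]
ineg       [51]
bipush 9   [51, 9]
iadd       [60]
ineg       [-60]
bipush -4  [-60, -4]
iadd       [-64]
bipush 10  [-64, 10]
isub       [-74]
ineg       [74]
bipush 3   [74, 3]
isub       [71]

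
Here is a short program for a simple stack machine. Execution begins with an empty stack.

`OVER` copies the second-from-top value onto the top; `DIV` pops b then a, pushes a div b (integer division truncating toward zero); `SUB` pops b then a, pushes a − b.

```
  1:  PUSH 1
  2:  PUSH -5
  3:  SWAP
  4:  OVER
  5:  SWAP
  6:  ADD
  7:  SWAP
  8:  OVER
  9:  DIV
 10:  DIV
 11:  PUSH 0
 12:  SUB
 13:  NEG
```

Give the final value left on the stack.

4

PUSH 1   [1]
PUSH -5  [1, -5]
SWAP     [-5, 1]
OVER     [-5, 1, -5]
SWAP     [-5, -5, 1]
ADD      [-5, -4]
SWAP     [-4, -5]
OVER     [-4, -5, -4]
DIV      [-4, 1]
DIV      [-4]
PUSH 0   [-4, 0]
SUB      [-4]
NEG      [4]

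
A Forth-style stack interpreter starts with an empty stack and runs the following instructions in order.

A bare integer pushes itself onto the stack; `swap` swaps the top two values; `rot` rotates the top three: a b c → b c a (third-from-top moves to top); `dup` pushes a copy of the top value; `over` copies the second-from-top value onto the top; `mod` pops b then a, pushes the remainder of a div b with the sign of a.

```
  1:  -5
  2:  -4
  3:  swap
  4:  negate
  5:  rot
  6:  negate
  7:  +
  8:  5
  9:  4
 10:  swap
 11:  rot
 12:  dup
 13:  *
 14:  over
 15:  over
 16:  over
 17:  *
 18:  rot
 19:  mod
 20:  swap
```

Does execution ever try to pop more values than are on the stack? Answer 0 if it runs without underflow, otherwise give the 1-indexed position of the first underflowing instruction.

5

-5     → -5
-4     → -5 -4
swap   → -4 -5
negate → -4 5
rot  — needs 3 operands, stack has 2 → underflow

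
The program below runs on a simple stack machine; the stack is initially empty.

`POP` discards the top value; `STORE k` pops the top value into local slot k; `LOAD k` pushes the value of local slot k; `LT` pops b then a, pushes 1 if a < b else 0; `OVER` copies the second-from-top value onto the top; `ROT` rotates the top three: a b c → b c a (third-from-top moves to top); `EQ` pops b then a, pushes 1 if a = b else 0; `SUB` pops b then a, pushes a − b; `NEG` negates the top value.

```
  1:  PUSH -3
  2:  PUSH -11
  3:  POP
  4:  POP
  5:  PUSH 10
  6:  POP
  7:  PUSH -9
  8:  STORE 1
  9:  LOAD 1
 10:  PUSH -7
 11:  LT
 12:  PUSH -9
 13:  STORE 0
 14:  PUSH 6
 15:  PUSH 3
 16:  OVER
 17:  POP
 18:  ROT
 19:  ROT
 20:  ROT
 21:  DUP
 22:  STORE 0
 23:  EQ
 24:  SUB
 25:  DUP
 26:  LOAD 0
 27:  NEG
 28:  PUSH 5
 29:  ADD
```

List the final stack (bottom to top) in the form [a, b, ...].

PUSH -3  -> -3
PUSH -11 -> -3 -11
POP      -> -3
POP      -> (empty)
PUSH 10  -> 10
POP      -> (empty)
PUSH -9  -> -9
STORE 1  -> (empty)
LOAD 1   -> -9
PUSH -7  -> -9 -7
LT       -> 1
PUSH -9  -> 1 -9
STORE 0  -> 1
PUSH 6   -> 1 6
PUSH 3   -> 1 6 3
OVER     -> 1 6 3 6
POP      -> 1 6 3
ROT      -> 6 3 1
ROT      -> 3 1 6
ROT      -> 1 6 3
DUP      -> 1 6 3 3
STORE 0  -> 1 6 3
EQ       -> 1 0
SUB      -> 1
DUP      -> 1 1
LOAD 0   -> 1 1 3
NEG      -> 1 1 -3
PUSH 5   -> 1 1 -3 5
ADD      -> 1 1 2

[1, 1, 2]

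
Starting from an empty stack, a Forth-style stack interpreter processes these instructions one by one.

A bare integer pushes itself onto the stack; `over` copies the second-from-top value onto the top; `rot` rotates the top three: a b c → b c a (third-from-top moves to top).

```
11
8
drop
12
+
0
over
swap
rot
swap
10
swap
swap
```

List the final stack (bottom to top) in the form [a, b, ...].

11    11
8     11 8
drop  11
12    11 12
+     23
0     23 0
over  23 0 23
swap  23 23 0
rot   23 0 23
swap  23 23 0
10    23 23 0 10
swap  23 23 10 0
swap  23 23 0 10

[23, 23, 0, 10]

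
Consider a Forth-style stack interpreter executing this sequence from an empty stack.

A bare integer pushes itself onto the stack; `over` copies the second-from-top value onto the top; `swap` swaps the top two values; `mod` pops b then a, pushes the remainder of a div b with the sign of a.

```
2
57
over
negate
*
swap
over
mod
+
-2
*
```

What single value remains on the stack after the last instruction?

224

2      -> [2]
57     -> [2, 57]
over   -> [2, 57, 2]
negate -> [2, 57, -2]
*      -> [2, -114]
swap   -> [-114, 2]
over   -> [-114, 2, -114]
mod    -> [-114, 2]
+      -> [-112]
-2     -> [-112, -2]
*      -> [224]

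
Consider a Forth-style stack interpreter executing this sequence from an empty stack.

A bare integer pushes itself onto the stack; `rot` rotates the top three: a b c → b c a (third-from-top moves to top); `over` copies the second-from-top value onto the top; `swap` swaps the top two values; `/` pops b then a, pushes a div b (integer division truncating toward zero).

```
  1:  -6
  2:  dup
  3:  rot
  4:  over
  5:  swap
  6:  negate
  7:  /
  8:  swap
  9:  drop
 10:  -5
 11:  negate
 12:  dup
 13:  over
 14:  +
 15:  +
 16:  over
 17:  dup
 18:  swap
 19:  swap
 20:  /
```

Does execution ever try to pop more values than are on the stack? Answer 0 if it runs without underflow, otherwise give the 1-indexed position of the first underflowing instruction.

-6  : -6
dup : -6 -6
rot  — needs 3 operands, stack has 2 → underflow

3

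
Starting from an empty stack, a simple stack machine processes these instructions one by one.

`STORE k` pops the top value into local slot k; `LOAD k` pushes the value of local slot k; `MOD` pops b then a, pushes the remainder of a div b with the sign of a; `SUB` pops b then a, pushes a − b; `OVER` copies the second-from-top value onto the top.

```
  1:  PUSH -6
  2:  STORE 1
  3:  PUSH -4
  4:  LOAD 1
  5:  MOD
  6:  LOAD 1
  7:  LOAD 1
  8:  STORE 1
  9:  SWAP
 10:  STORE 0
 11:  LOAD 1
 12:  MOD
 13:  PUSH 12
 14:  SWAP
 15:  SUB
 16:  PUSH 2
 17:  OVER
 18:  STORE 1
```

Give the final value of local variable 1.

PUSH -6 : -6
STORE 1 : (empty)
PUSH -4 : -4
LOAD 1  : -4 -6
MOD     : -4
LOAD 1  : -4 -6
LOAD 1  : -4 -6 -6
STORE 1 : -4 -6
SWAP    : -6 -4
STORE 0 : -6
LOAD 1  : -6 -6
MOD     : 0
PUSH 12 : 0 12
SWAP    : 12 0
SUB     : 12
PUSH 2  : 12 2
OVER    : 12 2 12
STORE 1 : 12 2

12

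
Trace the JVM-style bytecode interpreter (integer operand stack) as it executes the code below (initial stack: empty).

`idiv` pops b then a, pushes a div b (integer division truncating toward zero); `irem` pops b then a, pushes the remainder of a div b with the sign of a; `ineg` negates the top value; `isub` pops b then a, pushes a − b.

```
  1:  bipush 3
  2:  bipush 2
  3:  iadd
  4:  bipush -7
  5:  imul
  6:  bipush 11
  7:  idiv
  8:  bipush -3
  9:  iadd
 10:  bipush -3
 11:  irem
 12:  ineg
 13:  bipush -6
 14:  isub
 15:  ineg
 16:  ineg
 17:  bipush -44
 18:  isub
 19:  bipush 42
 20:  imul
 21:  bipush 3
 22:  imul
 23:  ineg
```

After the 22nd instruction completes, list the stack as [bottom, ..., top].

bipush 3   : [3]
bipush 2   : [3, 2]
iadd       : [5]
bipush -7  : [5, -7]
imul       : [-35]
bipush 11  : [-35, 11]
idiv       : [-3]
bipush -3  : [-3, -3]
iadd       : [-6]
bipush -3  : [-6, -3]
irem       : [0]
ineg       : [0]
bipush -6  : [0, -6]
isub       : [6]
ineg       : [-6]
ineg       : [6]
bipush -44 : [6, -44]
isub       : [50]
bipush 42  : [50, 42]
imul       : [2100]
bipush 3   : [2100, 3]
imul       : [6300]

[6300]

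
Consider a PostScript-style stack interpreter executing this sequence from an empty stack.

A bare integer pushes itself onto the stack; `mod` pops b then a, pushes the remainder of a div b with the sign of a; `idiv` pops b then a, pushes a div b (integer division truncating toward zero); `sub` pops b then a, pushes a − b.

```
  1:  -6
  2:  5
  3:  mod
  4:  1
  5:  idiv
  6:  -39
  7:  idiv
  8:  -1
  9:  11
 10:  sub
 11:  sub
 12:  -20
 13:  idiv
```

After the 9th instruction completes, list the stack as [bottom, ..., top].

-6   : -6
5    : -6 5
mod  : -1
1    : -1 1
idiv : -1
-39  : -1 -39
idiv : 0
-1   : 0 -1
11   : 0 -1 11

[0, -1, 11]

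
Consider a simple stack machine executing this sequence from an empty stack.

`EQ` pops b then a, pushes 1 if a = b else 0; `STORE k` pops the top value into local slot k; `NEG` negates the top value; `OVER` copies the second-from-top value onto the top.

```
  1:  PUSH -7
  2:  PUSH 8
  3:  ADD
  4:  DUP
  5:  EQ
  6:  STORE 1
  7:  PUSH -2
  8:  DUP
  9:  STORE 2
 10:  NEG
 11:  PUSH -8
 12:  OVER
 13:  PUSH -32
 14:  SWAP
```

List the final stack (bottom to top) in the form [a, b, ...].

[2, -8, -32, 2]

PUSH -7  → -7
PUSH 8   → -7 8
ADD      → 1
DUP      → 1 1
EQ       → 1
STORE 1  → (empty)
PUSH -2  → -2
DUP      → -2 -2
STORE 2  → -2
NEG      → 2
PUSH -8  → 2 -8
OVER     → 2 -8 2
PUSH -32 → 2 -8 2 -32
SWAP     → 2 -8 -32 2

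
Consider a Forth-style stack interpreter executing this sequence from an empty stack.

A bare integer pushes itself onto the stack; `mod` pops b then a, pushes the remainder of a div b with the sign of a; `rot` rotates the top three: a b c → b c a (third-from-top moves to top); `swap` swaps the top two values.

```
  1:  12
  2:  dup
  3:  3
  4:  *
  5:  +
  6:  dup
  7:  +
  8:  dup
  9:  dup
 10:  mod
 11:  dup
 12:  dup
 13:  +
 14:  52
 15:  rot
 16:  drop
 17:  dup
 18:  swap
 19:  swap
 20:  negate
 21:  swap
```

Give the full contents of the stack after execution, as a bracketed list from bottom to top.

[96, 0, -52, 52]

12     : 12
dup    : 12 12
3      : 12 12 3
*      : 12 36
+      : 48
dup    : 48 48
+      : 96
dup    : 96 96
dup    : 96 96 96
mod    : 96 0
dup    : 96 0 0
dup    : 96 0 0 0
+      : 96 0 0
52     : 96 0 0 52
rot    : 96 0 52 0
drop   : 96 0 52
dup    : 96 0 52 52
swap   : 96 0 52 52
swap   : 96 0 52 52
negate : 96 0 52 -52
swap   : 96 0 -52 52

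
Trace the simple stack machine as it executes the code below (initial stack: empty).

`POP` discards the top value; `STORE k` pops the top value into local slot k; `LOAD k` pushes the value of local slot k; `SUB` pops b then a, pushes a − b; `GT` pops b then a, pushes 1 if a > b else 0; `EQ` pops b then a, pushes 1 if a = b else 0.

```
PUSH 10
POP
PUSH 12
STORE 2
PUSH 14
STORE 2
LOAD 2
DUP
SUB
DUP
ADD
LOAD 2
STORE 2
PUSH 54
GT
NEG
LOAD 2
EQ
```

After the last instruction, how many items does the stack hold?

PUSH 10  10
POP      (empty)
PUSH 12  12
STORE 2  (empty)
PUSH 14  14
STORE 2  (empty)
LOAD 2   14
DUP      14 14
SUB      0
DUP      0 0
ADD      0
LOAD 2   0 14
STORE 2  0
PUSH 54  0 54
GT       0
NEG      0
LOAD 2   0 14
EQ       0

1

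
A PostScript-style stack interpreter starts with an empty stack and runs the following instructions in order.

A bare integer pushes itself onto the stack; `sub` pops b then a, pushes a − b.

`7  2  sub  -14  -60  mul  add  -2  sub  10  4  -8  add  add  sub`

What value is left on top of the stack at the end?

841

7    7
2    7 2
sub  5
-14  5 -14
-60  5 -14 -60
mul  5 840
add  845
-2   845 -2
sub  847
10   847 10
4    847 10 4
-8   847 10 4 -8
add  847 10 -4
add  847 6
sub  841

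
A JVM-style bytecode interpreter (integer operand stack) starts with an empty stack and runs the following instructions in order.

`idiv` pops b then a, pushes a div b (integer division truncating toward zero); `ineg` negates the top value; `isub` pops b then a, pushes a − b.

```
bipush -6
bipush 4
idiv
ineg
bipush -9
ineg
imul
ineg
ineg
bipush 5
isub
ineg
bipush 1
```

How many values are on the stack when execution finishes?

2

bipush -6 -> [-6]
bipush 4  -> [-6, 4]
idiv      -> [-1]
ineg      -> [1]
bipush -9 -> [1, -9]
ineg      -> [1, 9]
imul      -> [9]
ineg      -> [-9]
ineg      -> [9]
bipush 5  -> [9, 5]
isub      -> [4]
ineg      -> [-4]
bipush 1  -> [-4, 1]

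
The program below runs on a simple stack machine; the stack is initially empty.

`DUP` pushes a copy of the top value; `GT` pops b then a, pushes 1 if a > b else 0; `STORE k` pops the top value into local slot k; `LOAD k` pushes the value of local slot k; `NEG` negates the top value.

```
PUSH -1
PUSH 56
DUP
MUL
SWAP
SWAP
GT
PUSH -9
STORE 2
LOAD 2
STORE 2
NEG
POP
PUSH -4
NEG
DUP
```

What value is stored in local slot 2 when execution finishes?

-9

PUSH -1 : [-1]
PUSH 56 : [-1, 56]
DUP     : [-1, 56, 56]
MUL     : [-1, 3136]
SWAP    : [3136, -1]
SWAP    : [-1, 3136]
GT      : [0]
PUSH -9 : [0, -9]
STORE 2 : [0]
LOAD 2  : [0, -9]
STORE 2 : [0]
NEG     : [0]
POP     : []
PUSH -4 : [-4]
NEG     : [4]
DUP     : [4, 4]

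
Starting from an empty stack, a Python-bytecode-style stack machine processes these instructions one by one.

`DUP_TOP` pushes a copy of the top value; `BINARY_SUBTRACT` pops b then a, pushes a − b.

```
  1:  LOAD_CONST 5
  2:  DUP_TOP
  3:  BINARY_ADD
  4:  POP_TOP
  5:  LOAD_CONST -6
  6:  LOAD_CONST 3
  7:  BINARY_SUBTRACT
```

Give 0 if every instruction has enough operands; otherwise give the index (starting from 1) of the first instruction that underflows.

0

LOAD_CONST 5     5
DUP_TOP          5 5
BINARY_ADD       10
POP_TOP          (empty)
LOAD_CONST -6    -6
LOAD_CONST 3     -6 3
BINARY_SUBTRACT  -9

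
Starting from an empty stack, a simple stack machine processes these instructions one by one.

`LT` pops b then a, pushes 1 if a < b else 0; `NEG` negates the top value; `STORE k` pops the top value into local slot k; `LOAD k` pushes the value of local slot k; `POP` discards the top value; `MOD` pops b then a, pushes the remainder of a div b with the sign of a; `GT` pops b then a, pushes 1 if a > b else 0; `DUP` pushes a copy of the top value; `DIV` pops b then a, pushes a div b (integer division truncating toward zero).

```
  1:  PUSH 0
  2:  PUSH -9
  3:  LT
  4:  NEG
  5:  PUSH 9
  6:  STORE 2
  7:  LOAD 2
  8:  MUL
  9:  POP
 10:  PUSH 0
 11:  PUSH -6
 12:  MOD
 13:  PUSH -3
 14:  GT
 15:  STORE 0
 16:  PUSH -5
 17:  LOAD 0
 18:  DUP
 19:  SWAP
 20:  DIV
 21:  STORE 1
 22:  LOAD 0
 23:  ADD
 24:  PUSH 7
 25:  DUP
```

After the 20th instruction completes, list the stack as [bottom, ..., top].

PUSH 0  -> 0
PUSH -9 -> 0 -9
LT      -> 0
NEG     -> 0
PUSH 9  -> 0 9
STORE 2 -> 0
LOAD 2  -> 0 9
MUL     -> 0
POP     -> (empty)
PUSH 0  -> 0
PUSH -6 -> 0 -6
MOD     -> 0
PUSH -3 -> 0 -3
GT      -> 1
STORE 0 -> (empty)
PUSH -5 -> -5
LOAD 0  -> -5 1
DUP     -> -5 1 1
SWAP    -> -5 1 1
DIV     -> -5 1

[-5, 1]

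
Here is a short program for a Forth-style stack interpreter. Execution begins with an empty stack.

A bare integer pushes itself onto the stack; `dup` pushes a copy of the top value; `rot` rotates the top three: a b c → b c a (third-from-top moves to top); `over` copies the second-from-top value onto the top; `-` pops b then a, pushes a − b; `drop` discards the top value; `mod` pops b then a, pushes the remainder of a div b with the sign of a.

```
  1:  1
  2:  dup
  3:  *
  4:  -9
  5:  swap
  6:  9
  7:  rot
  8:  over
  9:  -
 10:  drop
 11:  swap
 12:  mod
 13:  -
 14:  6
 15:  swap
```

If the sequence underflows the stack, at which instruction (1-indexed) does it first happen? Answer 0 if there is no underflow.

13

1    : [1]
dup  : [1, 1]
*    : [1]
-9   : [1, -9]
swap : [-9, 1]
9    : [-9, 1, 9]
rot  : [1, 9, -9]
over : [1, 9, -9, 9]
-    : [1, 9, -18]
drop : [1, 9]
swap : [9, 1]
mod  : [0]
-  — needs 2 operands, stack has 1 → underflow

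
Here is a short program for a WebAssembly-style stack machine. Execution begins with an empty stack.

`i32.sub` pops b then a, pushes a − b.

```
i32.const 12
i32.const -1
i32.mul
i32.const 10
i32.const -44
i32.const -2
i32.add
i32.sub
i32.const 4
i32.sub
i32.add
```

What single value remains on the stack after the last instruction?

i32.const 12   12
i32.const -1   12 -1
i32.mul        -12
i32.const 10   -12 10
i32.const -44  -12 10 -44
i32.const -2   -12 10 -44 -2
i32.add        -12 10 -46
i32.sub        -12 56
i32.const 4    -12 56 4
i32.sub        -12 52
i32.add        40

40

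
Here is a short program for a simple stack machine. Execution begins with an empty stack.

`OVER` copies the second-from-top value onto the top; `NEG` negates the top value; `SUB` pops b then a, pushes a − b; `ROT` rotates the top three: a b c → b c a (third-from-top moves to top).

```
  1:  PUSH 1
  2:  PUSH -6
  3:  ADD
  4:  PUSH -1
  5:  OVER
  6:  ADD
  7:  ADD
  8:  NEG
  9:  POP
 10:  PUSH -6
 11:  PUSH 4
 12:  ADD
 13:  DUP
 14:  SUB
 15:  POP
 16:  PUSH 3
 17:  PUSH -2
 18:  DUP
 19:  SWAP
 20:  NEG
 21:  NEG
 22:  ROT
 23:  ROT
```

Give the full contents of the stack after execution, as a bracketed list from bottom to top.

[-2, 3, -2]

PUSH 1  → 1
PUSH -6 → 1 -6
ADD     → -5
PUSH -1 → -5 -1
OVER    → -5 -1 -5
ADD     → -5 -6
ADD     → -11
NEG     → 11
POP     → (empty)
PUSH -6 → -6
PUSH 4  → -6 4
ADD     → -2
DUP     → -2 -2
SUB     → 0
POP     → (empty)
PUSH 3  → 3
PUSH -2 → 3 -2
DUP     → 3 -2 -2
SWAP    → 3 -2 -2
NEG     → 3 -2 2
NEG     → 3 -2 -2
ROT     → -2 -2 3
ROT     → -2 3 -2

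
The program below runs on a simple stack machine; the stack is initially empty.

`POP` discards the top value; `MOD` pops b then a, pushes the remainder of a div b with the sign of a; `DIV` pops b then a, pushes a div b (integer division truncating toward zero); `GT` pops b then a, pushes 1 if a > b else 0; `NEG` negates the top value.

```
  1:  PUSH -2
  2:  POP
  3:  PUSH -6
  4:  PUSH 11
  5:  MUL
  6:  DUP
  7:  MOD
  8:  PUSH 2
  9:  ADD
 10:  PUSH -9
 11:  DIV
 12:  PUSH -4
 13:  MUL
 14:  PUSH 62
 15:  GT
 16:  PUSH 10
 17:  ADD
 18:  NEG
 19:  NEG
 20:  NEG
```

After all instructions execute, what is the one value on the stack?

-10

PUSH -2 : [-2]
POP     : []
PUSH -6 : [-6]
PUSH 11 : [-6, 11]
MUL     : [-66]
DUP     : [-66, -66]
MOD     : [0]
PUSH 2  : [0, 2]
ADD     : [2]
PUSH -9 : [2, -9]
DIV     : [0]
PUSH -4 : [0, -4]
MUL     : [0]
PUSH 62 : [0, 62]
GT      : [0]
PUSH 10 : [0, 10]
ADD     : [10]
NEG     : [-10]
NEG     : [10]
NEG     : [-10]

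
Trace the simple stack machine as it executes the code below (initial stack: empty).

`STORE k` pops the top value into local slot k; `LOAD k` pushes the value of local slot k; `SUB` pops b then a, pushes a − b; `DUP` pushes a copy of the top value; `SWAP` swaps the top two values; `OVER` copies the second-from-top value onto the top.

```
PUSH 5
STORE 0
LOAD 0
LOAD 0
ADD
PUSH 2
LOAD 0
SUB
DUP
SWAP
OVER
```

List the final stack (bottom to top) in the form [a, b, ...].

[10, -3, -3, -3]

PUSH 5  → [5]
STORE 0 → []
LOAD 0  → [5]
LOAD 0  → [5, 5]
ADD     → [10]
PUSH 2  → [10, 2]
LOAD 0  → [10, 2, 5]
SUB     → [10, -3]
DUP     → [10, -3, -3]
SWAP    → [10, -3, -3]
OVER    → [10, -3, -3, -3]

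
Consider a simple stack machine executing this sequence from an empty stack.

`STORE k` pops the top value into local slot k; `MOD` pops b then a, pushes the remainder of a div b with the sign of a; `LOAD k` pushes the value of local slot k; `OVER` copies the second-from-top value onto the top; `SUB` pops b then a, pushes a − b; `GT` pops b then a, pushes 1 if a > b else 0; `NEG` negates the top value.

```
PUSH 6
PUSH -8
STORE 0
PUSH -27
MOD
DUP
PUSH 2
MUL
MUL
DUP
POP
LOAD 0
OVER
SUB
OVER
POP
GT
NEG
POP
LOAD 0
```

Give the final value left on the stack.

PUSH 6    [6]
PUSH -8   [6, -8]
STORE 0   [6]
PUSH -27  [6, -27]
MOD       [6]
DUP       [6, 6]
PUSH 2    [6, 6, 2]
MUL       [6, 12]
MUL       [72]
DUP       [72, 72]
POP       [72]
LOAD 0    [72, -8]
OVER      [72, -8, 72]
SUB       [72, -80]
OVER      [72, -80, 72]
POP       [72, -80]
GT        [1]
NEG       [-1]
POP       []
LOAD 0    [-8]

-8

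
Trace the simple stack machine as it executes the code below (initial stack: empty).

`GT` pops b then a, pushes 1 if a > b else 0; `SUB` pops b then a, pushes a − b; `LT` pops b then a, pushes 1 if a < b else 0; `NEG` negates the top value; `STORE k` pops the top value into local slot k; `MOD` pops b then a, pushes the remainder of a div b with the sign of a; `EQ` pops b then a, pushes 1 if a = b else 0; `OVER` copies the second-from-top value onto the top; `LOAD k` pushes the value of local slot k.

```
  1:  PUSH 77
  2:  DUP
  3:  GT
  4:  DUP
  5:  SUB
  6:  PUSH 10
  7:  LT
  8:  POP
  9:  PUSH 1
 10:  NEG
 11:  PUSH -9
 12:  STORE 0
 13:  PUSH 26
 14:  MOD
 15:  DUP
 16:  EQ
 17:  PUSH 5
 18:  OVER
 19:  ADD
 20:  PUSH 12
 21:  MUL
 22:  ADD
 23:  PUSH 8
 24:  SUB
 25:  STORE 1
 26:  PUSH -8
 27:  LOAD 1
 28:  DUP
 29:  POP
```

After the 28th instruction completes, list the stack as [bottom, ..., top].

PUSH 77  77
DUP      77 77
GT       0
DUP      0 0
SUB      0
PUSH 10  0 10
LT       1
POP      (empty)
PUSH 1   1
NEG      -1
PUSH -9  -1 -9
STORE 0  -1
PUSH 26  -1 26
MOD      -1
DUP      -1 -1
EQ       1
PUSH 5   1 5
OVER     1 5 1
ADD      1 6
PUSH 12  1 6 12
MUL      1 72
ADD      73
PUSH 8   73 8
SUB      65
STORE 1  (empty)
PUSH -8  -8
LOAD 1   -8 65
DUP      -8 65 65

[-8, 65, 65]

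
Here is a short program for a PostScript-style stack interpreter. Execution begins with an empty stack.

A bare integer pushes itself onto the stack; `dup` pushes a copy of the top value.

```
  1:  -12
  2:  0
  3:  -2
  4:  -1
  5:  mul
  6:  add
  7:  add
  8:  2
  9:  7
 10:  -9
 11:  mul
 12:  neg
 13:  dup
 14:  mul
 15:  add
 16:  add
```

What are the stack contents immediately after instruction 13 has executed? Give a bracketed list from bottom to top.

[-10, 2, 63, 63]

-12  -12
0    -12 0
-2   -12 0 -2
-1   -12 0 -2 -1
mul  -12 0 2
add  -12 2
add  -10
2    -10 2
7    -10 2 7
-9   -10 2 7 -9
mul  -10 2 -63
neg  -10 2 63
dup  -10 2 63 63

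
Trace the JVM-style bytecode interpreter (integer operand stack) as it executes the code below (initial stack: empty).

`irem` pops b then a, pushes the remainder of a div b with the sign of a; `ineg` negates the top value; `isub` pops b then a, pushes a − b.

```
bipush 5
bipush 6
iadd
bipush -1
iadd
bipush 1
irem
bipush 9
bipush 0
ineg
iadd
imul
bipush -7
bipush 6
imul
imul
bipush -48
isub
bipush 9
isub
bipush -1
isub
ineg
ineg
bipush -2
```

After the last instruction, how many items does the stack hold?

bipush 5   → [5]
bipush 6   → [5, 6]
iadd       → [11]
bipush -1  → [11, -1]
iadd       → [10]
bipush 1   → [10, 1]
irem       → [0]
bipush 9   → [0, 9]
bipush 0   → [0, 9, 0]
ineg       → [0, 9, 0]
iadd       → [0, 9]
imul       → [0]
bipush -7  → [0, -7]
bipush 6   → [0, -7, 6]
imul       → [0, -42]
imul       → [0]
bipush -48 → [0, -48]
isub       → [48]
bipush 9   → [48, 9]
isub       → [39]
bipush -1  → [39, -1]
isub       → [40]
ineg       → [-40]
ineg       → [40]
bipush -2  → [40, -2]

2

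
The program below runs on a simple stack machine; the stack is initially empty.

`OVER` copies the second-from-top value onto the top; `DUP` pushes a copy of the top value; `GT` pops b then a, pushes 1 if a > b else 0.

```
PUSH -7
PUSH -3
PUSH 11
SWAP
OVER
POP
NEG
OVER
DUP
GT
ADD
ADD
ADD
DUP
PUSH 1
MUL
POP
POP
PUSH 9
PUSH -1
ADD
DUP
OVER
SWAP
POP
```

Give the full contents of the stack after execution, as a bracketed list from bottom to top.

[8, 8]

PUSH -7 : -7
PUSH -3 : -7 -3
PUSH 11 : -7 -3 11
SWAP    : -7 11 -3
OVER    : -7 11 -3 11
POP     : -7 11 -3
NEG     : -7 11 3
OVER    : -7 11 3 11
DUP     : -7 11 3 11 11
GT      : -7 11 3 0
ADD     : -7 11 3
ADD     : -7 14
ADD     : 7
DUP     : 7 7
PUSH 1  : 7 7 1
MUL     : 7 7
POP     : 7
POP     : (empty)
PUSH 9  : 9
PUSH -1 : 9 -1
ADD     : 8
DUP     : 8 8
OVER    : 8 8 8
SWAP    : 8 8 8
POP     : 8 8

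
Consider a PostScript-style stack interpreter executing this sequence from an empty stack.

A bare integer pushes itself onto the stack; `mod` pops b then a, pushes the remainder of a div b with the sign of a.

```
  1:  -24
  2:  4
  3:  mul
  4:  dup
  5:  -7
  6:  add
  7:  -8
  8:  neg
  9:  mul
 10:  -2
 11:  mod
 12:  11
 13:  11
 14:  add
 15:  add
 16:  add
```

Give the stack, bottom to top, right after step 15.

-24 : [-24]
4   : [-24, 4]
mul : [-96]
dup : [-96, -96]
-7  : [-96, -96, -7]
add : [-96, -103]
-8  : [-96, -103, -8]
neg : [-96, -103, 8]
mul : [-96, -824]
-2  : [-96, -824, -2]
mod : [-96, 0]
11  : [-96, 0, 11]
11  : [-96, 0, 11, 11]
add : [-96, 0, 22]
add : [-96, 22]

[-96, 22]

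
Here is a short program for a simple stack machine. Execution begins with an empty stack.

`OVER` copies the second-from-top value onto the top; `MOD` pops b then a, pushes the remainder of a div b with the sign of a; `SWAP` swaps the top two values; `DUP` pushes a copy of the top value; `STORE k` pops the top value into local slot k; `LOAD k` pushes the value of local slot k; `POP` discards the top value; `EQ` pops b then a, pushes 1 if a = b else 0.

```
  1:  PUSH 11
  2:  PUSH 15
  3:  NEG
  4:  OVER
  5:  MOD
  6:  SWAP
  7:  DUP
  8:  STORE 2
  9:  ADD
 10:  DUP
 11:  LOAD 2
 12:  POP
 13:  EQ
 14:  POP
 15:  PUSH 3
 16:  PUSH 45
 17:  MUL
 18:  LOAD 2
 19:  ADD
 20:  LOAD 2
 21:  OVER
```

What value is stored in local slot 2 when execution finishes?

PUSH 11 : 11
PUSH 15 : 11 15
NEG     : 11 -15
OVER    : 11 -15 11
MOD     : 11 -4
SWAP    : -4 11
DUP     : -4 11 11
STORE 2 : -4 11
ADD     : 7
DUP     : 7 7
LOAD 2  : 7 7 11
POP     : 7 7
EQ      : 1
POP     : (empty)
PUSH 3  : 3
PUSH 45 : 3 45
MUL     : 135
LOAD 2  : 135 11
ADD     : 146
LOAD 2  : 146 11
OVER    : 146 11 146

11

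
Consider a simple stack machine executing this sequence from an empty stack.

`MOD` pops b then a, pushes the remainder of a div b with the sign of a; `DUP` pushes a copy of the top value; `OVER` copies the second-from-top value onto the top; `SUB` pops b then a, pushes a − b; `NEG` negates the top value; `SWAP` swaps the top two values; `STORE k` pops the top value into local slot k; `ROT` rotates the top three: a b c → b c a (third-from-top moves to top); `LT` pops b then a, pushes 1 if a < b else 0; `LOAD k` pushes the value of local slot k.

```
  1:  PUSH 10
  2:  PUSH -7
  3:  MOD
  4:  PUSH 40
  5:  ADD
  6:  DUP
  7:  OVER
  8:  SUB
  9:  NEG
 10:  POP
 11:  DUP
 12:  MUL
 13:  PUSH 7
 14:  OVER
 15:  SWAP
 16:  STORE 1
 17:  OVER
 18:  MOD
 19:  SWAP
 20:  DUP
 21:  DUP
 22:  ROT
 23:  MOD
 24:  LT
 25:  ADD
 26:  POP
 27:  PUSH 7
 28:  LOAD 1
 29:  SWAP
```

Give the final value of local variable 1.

7

PUSH 10 : 10
PUSH -7 : 10 -7
MOD     : 3
PUSH 40 : 3 40
ADD     : 43
DUP     : 43 43
OVER    : 43 43 43
SUB     : 43 0
NEG     : 43 0
POP     : 43
DUP     : 43 43
MUL     : 1849
PUSH 7  : 1849 7
OVER    : 1849 7 1849
SWAP    : 1849 1849 7
STORE 1 : 1849 1849
OVER    : 1849 1849 1849
MOD     : 1849 0
SWAP    : 0 1849
DUP     : 0 1849 1849
DUP     : 0 1849 1849 1849
ROT     : 0 1849 1849 1849
MOD     : 0 1849 0
LT      : 0 0
ADD     : 0
POP     : (empty)
PUSH 7  : 7
LOAD 1  : 7 7
SWAP    : 7 7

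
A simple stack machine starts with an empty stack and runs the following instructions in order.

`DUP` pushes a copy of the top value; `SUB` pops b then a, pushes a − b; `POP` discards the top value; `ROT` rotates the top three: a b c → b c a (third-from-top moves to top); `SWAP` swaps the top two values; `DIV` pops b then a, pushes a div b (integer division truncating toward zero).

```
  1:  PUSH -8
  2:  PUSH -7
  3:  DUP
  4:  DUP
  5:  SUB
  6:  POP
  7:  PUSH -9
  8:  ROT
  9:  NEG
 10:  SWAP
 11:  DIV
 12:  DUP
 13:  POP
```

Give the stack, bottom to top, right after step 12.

[-7, 0, 0]

PUSH -8 → -8
PUSH -7 → -8 -7
DUP     → -8 -7 -7
DUP     → -8 -7 -7 -7
SUB     → -8 -7 0
POP     → -8 -7
PUSH -9 → -8 -7 -9
ROT     → -7 -9 -8
NEG     → -7 -9 8
SWAP    → -7 8 -9
DIV     → -7 0
DUP     → -7 0 0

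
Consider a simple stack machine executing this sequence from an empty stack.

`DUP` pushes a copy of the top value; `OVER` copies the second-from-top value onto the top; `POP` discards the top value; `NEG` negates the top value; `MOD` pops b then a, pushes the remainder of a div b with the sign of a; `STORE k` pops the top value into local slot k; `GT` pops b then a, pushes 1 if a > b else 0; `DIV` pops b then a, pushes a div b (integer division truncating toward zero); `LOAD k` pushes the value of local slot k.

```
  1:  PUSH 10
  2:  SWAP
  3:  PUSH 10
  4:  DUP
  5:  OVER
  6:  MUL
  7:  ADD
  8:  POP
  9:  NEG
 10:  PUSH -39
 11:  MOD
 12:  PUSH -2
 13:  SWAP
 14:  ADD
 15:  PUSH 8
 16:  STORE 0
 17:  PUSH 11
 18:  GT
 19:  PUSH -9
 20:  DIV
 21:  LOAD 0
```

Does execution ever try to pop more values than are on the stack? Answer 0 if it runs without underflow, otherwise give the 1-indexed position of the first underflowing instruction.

PUSH 10 -> 10
SWAP  — needs 2 operands, stack has 1 → underflow

2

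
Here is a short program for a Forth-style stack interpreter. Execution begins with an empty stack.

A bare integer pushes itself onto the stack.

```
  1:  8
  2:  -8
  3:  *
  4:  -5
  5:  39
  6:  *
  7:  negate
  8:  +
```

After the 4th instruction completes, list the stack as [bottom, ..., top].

8  -> [8]
-8 -> [8, -8]
*  -> [-64]
-5 -> [-64, -5]

[-64, -5]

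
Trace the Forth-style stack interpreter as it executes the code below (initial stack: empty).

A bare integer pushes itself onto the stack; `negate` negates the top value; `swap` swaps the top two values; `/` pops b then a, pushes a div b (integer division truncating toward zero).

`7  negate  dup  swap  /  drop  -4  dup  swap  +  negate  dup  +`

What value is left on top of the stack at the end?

7      → 7
negate → -7
dup    → -7 -7
swap   → -7 -7
/      → 1
drop   → (empty)
-4     → -4
dup    → -4 -4
swap   → -4 -4
+      → -8
negate → 8
dup    → 8 8
+      → 16

16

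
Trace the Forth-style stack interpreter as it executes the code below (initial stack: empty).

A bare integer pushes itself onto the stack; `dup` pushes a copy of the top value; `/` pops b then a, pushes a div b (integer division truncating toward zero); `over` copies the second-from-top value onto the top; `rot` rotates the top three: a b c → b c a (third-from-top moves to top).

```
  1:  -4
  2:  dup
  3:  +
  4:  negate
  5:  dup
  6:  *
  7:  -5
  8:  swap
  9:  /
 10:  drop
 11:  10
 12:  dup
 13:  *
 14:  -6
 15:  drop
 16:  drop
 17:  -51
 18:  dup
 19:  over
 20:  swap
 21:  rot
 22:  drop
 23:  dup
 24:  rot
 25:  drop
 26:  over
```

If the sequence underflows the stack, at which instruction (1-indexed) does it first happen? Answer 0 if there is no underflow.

-4     -> -4
dup    -> -4 -4
+      -> -8
negate -> 8
dup    -> 8 8
*      -> 64
-5     -> 64 -5
swap   -> -5 64
/      -> 0
drop   -> (empty)
10     -> 10
dup    -> 10 10
*      -> 100
-6     -> 100 -6
drop   -> 100
drop   -> (empty)
-51    -> -51
dup    -> -51 -51
over   -> -51 -51 -51
swap   -> -51 -51 -51
rot    -> -51 -51 -51
drop   -> -51 -51
dup    -> -51 -51 -51
rot    -> -51 -51 -51
drop   -> -51 -51
over   -> -51 -51 -51

0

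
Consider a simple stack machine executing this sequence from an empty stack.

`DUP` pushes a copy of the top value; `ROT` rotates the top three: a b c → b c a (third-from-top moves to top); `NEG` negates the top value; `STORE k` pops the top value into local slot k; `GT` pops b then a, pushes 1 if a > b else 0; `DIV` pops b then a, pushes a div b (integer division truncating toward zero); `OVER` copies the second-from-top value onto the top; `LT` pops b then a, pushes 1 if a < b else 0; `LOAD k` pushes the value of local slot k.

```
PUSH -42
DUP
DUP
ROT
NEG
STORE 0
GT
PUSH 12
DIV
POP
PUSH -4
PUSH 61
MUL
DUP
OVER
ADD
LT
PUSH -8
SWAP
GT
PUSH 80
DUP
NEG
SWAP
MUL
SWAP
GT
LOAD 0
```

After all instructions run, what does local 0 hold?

PUSH -42 → [-42]
DUP      → [-42, -42]
DUP      → [-42, -42, -42]
ROT      → [-42, -42, -42]
NEG      → [-42, -42, 42]
STORE 0  → [-42, -42]
GT       → [0]
PUSH 12  → [0, 12]
DIV      → [0]
POP      → []
PUSH -4  → [-4]
PUSH 61  → [-4, 61]
MUL      → [-244]
DUP      → [-244, -244]
OVER     → [-244, -244, -244]
ADD      → [-244, -488]
LT       → [0]
PUSH -8  → [0, -8]
SWAP     → [-8, 0]
GT       → [0]
PUSH 80  → [0, 80]
DUP      → [0, 80, 80]
NEG      → [0, 80, -80]
SWAP     → [0, -80, 80]
MUL      → [0, -6400]
SWAP     → [-6400, 0]
GT       → [0]
LOAD 0   → [0, 42]

42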